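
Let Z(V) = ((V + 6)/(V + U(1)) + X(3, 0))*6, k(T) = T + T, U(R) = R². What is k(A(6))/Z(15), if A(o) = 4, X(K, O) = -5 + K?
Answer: -64/33 ≈ -1.9394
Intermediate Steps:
k(T) = 2*T
Z(V) = -12 + 6*(6 + V)/(1 + V) (Z(V) = ((V + 6)/(V + 1²) + (-5 + 3))*6 = ((6 + V)/(V + 1) - 2)*6 = ((6 + V)/(1 + V) - 2)*6 = (-2 + (6 + V)/(1 + V))*6 = -12 + 6*(6 + V)/(1 + V))
k(A(6))/Z(15) = (2*4)/((6*(4 - 1*15)/(1 + 15))) = 8/((6*(4 - 15)/16)) = 8/((6*(1/16)*(-11))) = 8/(-33/8) = 8*(-8/33) = -64/33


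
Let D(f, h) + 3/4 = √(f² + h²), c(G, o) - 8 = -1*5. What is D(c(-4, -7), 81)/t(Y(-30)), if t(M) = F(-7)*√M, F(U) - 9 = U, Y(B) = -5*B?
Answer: -√6/80 + √1095/10 ≈ 3.2785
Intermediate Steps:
F(U) = 9 + U
c(G, o) = 3 (c(G, o) = 8 - 1*5 = 8 - 5 = 3)
t(M) = 2*√M (t(M) = (9 - 7)*√M = 2*√M)
D(f, h) = -¾ + √(f² + h²)
D(c(-4, -7), 81)/t(Y(-30)) = (-¾ + √(3² + 81²))/((2*√(-5*(-30)))) = (-¾ + √(9 + 6561))/((2*√150)) = (-¾ + √6570)/((2*(5*√6))) = (-¾ + 3*√730)/((10*√6)) = (-¾ + 3*√730)*(√6/60) = √6*(-¾ + 3*√730)/60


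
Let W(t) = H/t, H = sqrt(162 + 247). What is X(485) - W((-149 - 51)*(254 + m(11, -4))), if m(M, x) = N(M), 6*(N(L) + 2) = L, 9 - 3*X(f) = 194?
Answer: -185/3 + 3*sqrt(409)/152300 ≈ -61.666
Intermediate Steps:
X(f) = -185/3 (X(f) = 3 - 1/3*194 = 3 - 194/3 = -185/3)
N(L) = -2 + L/6
H = sqrt(409) ≈ 20.224
m(M, x) = -2 + M/6
W(t) = sqrt(409)/t
X(485) - W((-149 - 51)*(254 + m(11, -4))) = -185/3 - sqrt(409)/((-149 - 51)*(254 + (-2 + (1/6)*11))) = -185/3 - sqrt(409)/((-200*(254 + (-2 + 11/6)))) = -185/3 - sqrt(409)/((-200*(254 - 1/6))) = -185/3 - sqrt(409)/((-200*1523/6)) = -185/3 - sqrt(409)/(-152300/3) = -185/3 - sqrt(409)*(-3)/152300 = -185/3 - (-3)*sqrt(409)/152300 = -185/3 + 3*sqrt(409)/152300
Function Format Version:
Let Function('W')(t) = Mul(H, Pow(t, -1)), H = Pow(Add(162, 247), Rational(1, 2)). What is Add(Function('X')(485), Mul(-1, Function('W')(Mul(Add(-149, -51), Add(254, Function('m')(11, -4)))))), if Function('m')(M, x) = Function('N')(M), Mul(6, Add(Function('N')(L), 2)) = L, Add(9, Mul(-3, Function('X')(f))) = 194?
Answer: Add(Rational(-185, 3), Mul(Rational(3, 152300), Pow(409, Rational(1, 2)))) ≈ -61.666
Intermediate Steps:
Function('X')(f) = Rational(-185, 3) (Function('X')(f) = Add(3, Mul(Rational(-1, 3), 194)) = Add(3, Rational(-194, 3)) = Rational(-185, 3))
Function('N')(L) = Add(-2, Mul(Rational(1, 6), L))
H = Pow(409, Rational(1, 2)) ≈ 20.224
Function('m')(M, x) = Add(-2, Mul(Rational(1, 6), M))
Function('W')(t) = Mul(Pow(409, Rational(1, 2)), Pow(t, -1))
Add(Function('X')(485), Mul(-1, Function('W')(Mul(Add(-149, -51), Add(254, Function('m')(11, -4)))))) = Add(Rational(-185, 3), Mul(-1, Mul(Pow(409, Rational(1, 2)), Pow(Mul(Add(-149, -51), Add(254, Add(-2, Mul(Rational(1, 6), 11)))), -1)))) = Add(Rational(-185, 3), Mul(-1, Mul(Pow(409, Rational(1, 2)), Pow(Mul(-200, Add(254, Add(-2, Rational(11, 6)))), -1)))) = Add(Rational(-185, 3), Mul(-1, Mul(Pow(409, Rational(1, 2)), Pow(Mul(-200, Add(254, Rational(-1, 6))), -1)))) = Add(Rational(-185, 3), Mul(-1, Mul(Pow(409, Rational(1, 2)), Pow(Mul(-200, Rational(1523, 6)), -1)))) = Add(Rational(-185, 3), Mul(-1, Mul(Pow(409, Rational(1, 2)), Pow(Rational(-152300, 3), -1)))) = Add(Rational(-185, 3), Mul(-1, Mul(Pow(409, Rational(1, 2)), Rational(-3, 152300)))) = Add(Rational(-185, 3), Mul(-1, Mul(Rational(-3, 152300), Pow(409, Rational(1, 2))))) = Add(Rational(-185, 3), Mul(Rational(3, 152300), Pow(409, Rational(1, 2))))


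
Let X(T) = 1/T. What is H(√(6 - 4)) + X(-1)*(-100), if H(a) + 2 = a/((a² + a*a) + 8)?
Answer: 98 + √2/12 ≈ 98.118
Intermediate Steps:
H(a) = -2 + a/(8 + 2*a²) (H(a) = -2 + a/((a² + a*a) + 8) = -2 + a/((a² + a²) + 8) = -2 + a/(2*a² + 8) = -2 + a/(8 + 2*a²))
H(√(6 - 4)) + X(-1)*(-100) = (-16 + √(6 - 4) - 4*(√(6 - 4))²)/(2*(4 + (√(6 - 4))²)) - 100/(-1) = (-16 + √2 - 4*(√2)²)/(2*(4 + (√2)²)) - 1*(-100) = (-16 + √2 - 4*2)/(2*(4 + 2)) + 100 = (½)*(-16 + √2 - 8)/6 + 100 = (½)*(⅙)*(-24 + √2) + 100 = (-2 + √2/12) + 100 = 98 + √2/12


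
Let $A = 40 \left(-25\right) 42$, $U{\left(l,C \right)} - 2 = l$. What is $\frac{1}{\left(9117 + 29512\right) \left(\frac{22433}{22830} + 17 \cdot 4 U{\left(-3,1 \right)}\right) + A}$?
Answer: $- \frac{22830}{60061500403} \approx -3.8011 \cdot 10^{-7}$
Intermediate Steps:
$U{\left(l,C \right)} = 2 + l$
$A = -42000$ ($A = \left(-1000\right) 42 = -42000$)
$\frac{1}{\left(9117 + 29512\right) \left(\frac{22433}{22830} + 17 \cdot 4 U{\left(-3,1 \right)}\right) + A} = \frac{1}{\left(9117 + 29512\right) \left(\frac{22433}{22830} + 17 \cdot 4 \left(2 - 3\right)\right) - 42000} = \frac{1}{38629 \left(22433 \cdot \frac{1}{22830} + 68 \left(-1\right)\right) - 42000} = \frac{1}{38629 \left(\frac{22433}{22830} - 68\right) - 42000} = \frac{1}{38629 \left(- \frac{1530007}{22830}\right) - 42000} = \frac{1}{- \frac{59102640403}{22830} - 42000} = \frac{1}{- \frac{60061500403}{22830}} = - \frac{22830}{60061500403}$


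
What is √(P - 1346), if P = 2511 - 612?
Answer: √553 ≈ 23.516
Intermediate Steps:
P = 1899
√(P - 1346) = √(1899 - 1346) = √553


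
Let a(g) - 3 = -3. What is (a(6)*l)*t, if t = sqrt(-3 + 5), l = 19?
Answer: 0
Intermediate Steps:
t = sqrt(2) ≈ 1.4142
a(g) = 0 (a(g) = 3 - 3 = 0)
(a(6)*l)*t = (0*19)*sqrt(2) = 0*sqrt(2) = 0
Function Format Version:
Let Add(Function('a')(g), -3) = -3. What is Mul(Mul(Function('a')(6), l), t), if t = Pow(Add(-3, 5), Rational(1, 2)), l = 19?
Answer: 0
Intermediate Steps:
t = Pow(2, Rational(1, 2)) ≈ 1.4142
Function('a')(g) = 0 (Function('a')(g) = Add(3, -3) = 0)
Mul(Mul(Function('a')(6), l), t) = Mul(Mul(0, 19), Pow(2, Rational(1, 2))) = Mul(0, Pow(2, Rational(1, 2))) = 0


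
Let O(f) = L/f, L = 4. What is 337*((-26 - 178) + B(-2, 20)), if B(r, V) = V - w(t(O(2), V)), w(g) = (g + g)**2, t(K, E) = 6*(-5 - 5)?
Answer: -4914808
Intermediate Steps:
O(f) = 4/f
t(K, E) = -60 (t(K, E) = 6*(-10) = -60)
w(g) = 4*g**2 (w(g) = (2*g)**2 = 4*g**2)
B(r, V) = -14400 + V (B(r, V) = V - 4*(-60)**2 = V - 4*3600 = V - 1*14400 = V - 14400 = -14400 + V)
337*((-26 - 178) + B(-2, 20)) = 337*((-26 - 178) + (-14400 + 20)) = 337*(-204 - 14380) = 337*(-14584) = -4914808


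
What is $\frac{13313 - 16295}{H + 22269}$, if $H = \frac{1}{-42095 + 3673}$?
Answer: $- \frac{114574404}{855619517} \approx -0.13391$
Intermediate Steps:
$H = - \frac{1}{38422}$ ($H = \frac{1}{-38422} = - \frac{1}{38422} \approx -2.6027 \cdot 10^{-5}$)
$\frac{13313 - 16295}{H + 22269} = \frac{13313 - 16295}{- \frac{1}{38422} + 22269} = - \frac{2982}{\frac{855619517}{38422}} = \left(-2982\right) \frac{38422}{855619517} = - \frac{114574404}{855619517}$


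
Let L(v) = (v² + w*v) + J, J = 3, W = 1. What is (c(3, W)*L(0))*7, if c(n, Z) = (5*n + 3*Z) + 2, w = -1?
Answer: 420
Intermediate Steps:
c(n, Z) = 2 + 3*Z + 5*n (c(n, Z) = (3*Z + 5*n) + 2 = 2 + 3*Z + 5*n)
L(v) = 3 + v² - v (L(v) = (v² - v) + 3 = 3 + v² - v)
(c(3, W)*L(0))*7 = ((2 + 3*1 + 5*3)*(3 + 0² - 1*0))*7 = ((2 + 3 + 15)*(3 + 0 + 0))*7 = (20*3)*7 = 60*7 = 420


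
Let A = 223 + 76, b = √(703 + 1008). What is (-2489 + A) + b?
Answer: -2190 + √1711 ≈ -2148.6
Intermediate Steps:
b = √1711 ≈ 41.364
A = 299
(-2489 + A) + b = (-2489 + 299) + √1711 = -2190 + √1711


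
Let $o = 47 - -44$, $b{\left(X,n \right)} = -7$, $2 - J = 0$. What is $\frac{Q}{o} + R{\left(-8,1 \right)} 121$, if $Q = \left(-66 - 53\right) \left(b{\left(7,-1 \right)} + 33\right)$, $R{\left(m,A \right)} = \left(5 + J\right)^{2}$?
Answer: $5895$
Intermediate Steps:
$J = 2$ ($J = 2 - 0 = 2 + 0 = 2$)
$R{\left(m,A \right)} = 49$ ($R{\left(m,A \right)} = \left(5 + 2\right)^{2} = 7^{2} = 49$)
$o = 91$ ($o = 47 + 44 = 91$)
$Q = -3094$ ($Q = \left(-66 - 53\right) \left(-7 + 33\right) = \left(-119\right) 26 = -3094$)
$\frac{Q}{o} + R{\left(-8,1 \right)} 121 = - \frac{3094}{91} + 49 \cdot 121 = \left(-3094\right) \frac{1}{91} + 5929 = -34 + 5929 = 5895$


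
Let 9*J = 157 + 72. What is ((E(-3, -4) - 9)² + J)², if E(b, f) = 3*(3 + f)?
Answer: 2325625/81 ≈ 28711.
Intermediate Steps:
E(b, f) = 9 + 3*f
J = 229/9 (J = (157 + 72)/9 = (⅑)*229 = 229/9 ≈ 25.444)
((E(-3, -4) - 9)² + J)² = (((9 + 3*(-4)) - 9)² + 229/9)² = (((9 - 12) - 9)² + 229/9)² = ((-3 - 9)² + 229/9)² = ((-12)² + 229/9)² = (144 + 229/9)² = (1525/9)² = 2325625/81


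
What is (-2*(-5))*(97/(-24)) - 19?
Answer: -713/12 ≈ -59.417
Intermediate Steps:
(-2*(-5))*(97/(-24)) - 19 = 10*(97*(-1/24)) - 19 = 10*(-97/24) - 19 = -485/12 - 19 = -713/12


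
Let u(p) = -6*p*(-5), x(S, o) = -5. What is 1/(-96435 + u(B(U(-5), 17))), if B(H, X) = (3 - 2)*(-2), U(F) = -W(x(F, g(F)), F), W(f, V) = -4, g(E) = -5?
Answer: -1/96495 ≈ -1.0363e-5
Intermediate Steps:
U(F) = 4 (U(F) = -1*(-4) = 4)
B(H, X) = -2 (B(H, X) = 1*(-2) = -2)
u(p) = 30*p
1/(-96435 + u(B(U(-5), 17))) = 1/(-96435 + 30*(-2)) = 1/(-96435 - 60) = 1/(-96495) = -1/96495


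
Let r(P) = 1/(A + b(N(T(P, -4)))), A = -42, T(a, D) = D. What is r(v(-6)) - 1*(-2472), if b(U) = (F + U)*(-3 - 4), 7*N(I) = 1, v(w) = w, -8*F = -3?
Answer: 902272/365 ≈ 2472.0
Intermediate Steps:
F = 3/8 (F = -⅛*(-3) = 3/8 ≈ 0.37500)
N(I) = ⅐ (N(I) = (⅐)*1 = ⅐)
b(U) = -21/8 - 7*U (b(U) = (3/8 + U)*(-3 - 4) = (3/8 + U)*(-7) = -21/8 - 7*U)
r(P) = -8/365 (r(P) = 1/(-42 + (-21/8 - 7*⅐)) = 1/(-42 + (-21/8 - 1)) = 1/(-42 - 29/8) = 1/(-365/8) = -8/365)
r(v(-6)) - 1*(-2472) = -8/365 - 1*(-2472) = -8/365 + 2472 = 902272/365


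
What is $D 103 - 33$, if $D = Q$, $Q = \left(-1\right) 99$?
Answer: $-10230$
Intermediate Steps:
$Q = -99$
$D = -99$
$D 103 - 33 = \left(-99\right) 103 - 33 = -10197 - 33 = -10230$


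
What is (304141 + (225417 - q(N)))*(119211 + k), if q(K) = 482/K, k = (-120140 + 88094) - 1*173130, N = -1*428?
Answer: -9742039760145/214 ≈ -4.5524e+10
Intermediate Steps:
N = -428
k = -205176 (k = -32046 - 173130 = -205176)
(304141 + (225417 - q(N)))*(119211 + k) = (304141 + (225417 - 482/(-428)))*(119211 - 205176) = (304141 + (225417 - 482*(-1)/428))*(-85965) = (304141 + (225417 - 1*(-241/214)))*(-85965) = (304141 + (225417 + 241/214))*(-85965) = (304141 + 48239479/214)*(-85965) = (113325653/214)*(-85965) = -9742039760145/214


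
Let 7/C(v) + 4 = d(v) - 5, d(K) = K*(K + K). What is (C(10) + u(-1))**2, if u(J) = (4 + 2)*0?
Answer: 49/36481 ≈ 0.0013432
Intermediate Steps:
u(J) = 0 (u(J) = 6*0 = 0)
d(K) = 2*K**2 (d(K) = K*(2*K) = 2*K**2)
C(v) = 7/(-9 + 2*v**2) (C(v) = 7/(-4 + (2*v**2 - 5)) = 7/(-4 + (-5 + 2*v**2)) = 7/(-9 + 2*v**2))
(C(10) + u(-1))**2 = (7/(-9 + 2*10**2) + 0)**2 = (7/(-9 + 2*100) + 0)**2 = (7/(-9 + 200) + 0)**2 = (7/191 + 0)**2 = (7/191)**2 = 49/36481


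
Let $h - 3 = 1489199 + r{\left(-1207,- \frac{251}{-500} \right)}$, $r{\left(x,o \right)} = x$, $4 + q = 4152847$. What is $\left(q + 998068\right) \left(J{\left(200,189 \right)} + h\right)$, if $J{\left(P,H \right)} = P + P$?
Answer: $7666590177845$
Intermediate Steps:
$q = 4152843$ ($q = -4 + 4152847 = 4152843$)
$J{\left(P,H \right)} = 2 P$
$h = 1487995$ ($h = 3 + \left(1489199 - 1207\right) = 3 + 1487992 = 1487995$)
$\left(q + 998068\right) \left(J{\left(200,189 \right)} + h\right) = \left(4152843 + 998068\right) \left(2 \cdot 200 + 1487995\right) = 5150911 \left(400 + 1487995\right) = 5150911 \cdot 1488395 = 7666590177845$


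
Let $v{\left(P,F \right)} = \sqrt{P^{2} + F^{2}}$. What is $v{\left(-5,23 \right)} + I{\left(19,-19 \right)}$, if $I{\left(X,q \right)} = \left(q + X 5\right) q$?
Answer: $-1444 + \sqrt{554} \approx -1420.5$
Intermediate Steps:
$v{\left(P,F \right)} = \sqrt{F^{2} + P^{2}}$
$I{\left(X,q \right)} = q \left(q + 5 X\right)$ ($I{\left(X,q \right)} = \left(q + 5 X\right) q = q \left(q + 5 X\right)$)
$v{\left(-5,23 \right)} + I{\left(19,-19 \right)} = \sqrt{23^{2} + \left(-5\right)^{2}} - 19 \left(-19 + 5 \cdot 19\right) = \sqrt{529 + 25} - 19 \left(-19 + 95\right) = \sqrt{554} - 1444 = -1444 + \sqrt{554}$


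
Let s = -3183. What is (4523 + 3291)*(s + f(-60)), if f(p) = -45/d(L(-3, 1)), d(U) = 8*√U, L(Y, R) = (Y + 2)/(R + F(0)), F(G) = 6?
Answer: -24871962 + 175815*I*√7/4 ≈ -2.4872e+7 + 1.1629e+5*I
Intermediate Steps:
L(Y, R) = (2 + Y)/(6 + R) (L(Y, R) = (Y + 2)/(R + 6) = (2 + Y)/(6 + R))
f(p) = 45*I*√7/8 (f(p) = -45*√(6 + 1)/(8*√(2 - 3)) = -45*(-I*√7/8) = -(-45)*I*√7/8 = 45*I*√7/8)
(4523 + 3291)*(s + f(-60)) = (4523 + 3291)*(-3183 + 45*I*√7/8) = 7814*(-3183 + 45*I*√7/8) = -24871962 + 175815*I*√7/4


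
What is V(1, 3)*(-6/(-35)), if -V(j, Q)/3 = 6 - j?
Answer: -18/7 ≈ -2.5714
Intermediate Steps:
V(j, Q) = -18 + 3*j (V(j, Q) = -3*(6 - j) = -18 + 3*j)
V(1, 3)*(-6/(-35)) = (-18 + 3*1)*(-6/(-35)) = (-18 + 3)*(-6*(-1/35)) = -15*6/35 = -18/7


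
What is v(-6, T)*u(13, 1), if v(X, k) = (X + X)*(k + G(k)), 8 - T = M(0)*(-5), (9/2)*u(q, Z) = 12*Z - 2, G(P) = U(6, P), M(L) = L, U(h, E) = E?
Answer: -1280/3 ≈ -426.67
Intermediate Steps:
G(P) = P
u(q, Z) = -4/9 + 8*Z/3 (u(q, Z) = 2*(12*Z - 2)/9 = 2*(-2 + 12*Z)/9 = -4/9 + 8*Z/3)
T = 8 (T = 8 - 0*(-5) = 8 - 1*0 = 8 + 0 = 8)
v(X, k) = 4*X*k (v(X, k) = (X + X)*(k + k) = (2*X)*(2*k) = 4*X*k)
v(-6, T)*u(13, 1) = (4*(-6)*8)*(-4/9 + (8/3)*1) = -192*(-4/9 + 8/3) = -192*20/9 = -1280/3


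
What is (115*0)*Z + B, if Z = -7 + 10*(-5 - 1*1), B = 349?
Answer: 349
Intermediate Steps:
Z = -67 (Z = -7 + 10*(-5 - 1) = -7 + 10*(-6) = -7 - 60 = -67)
(115*0)*Z + B = (115*0)*(-67) + 349 = 0*(-67) + 349 = 0 + 349 = 349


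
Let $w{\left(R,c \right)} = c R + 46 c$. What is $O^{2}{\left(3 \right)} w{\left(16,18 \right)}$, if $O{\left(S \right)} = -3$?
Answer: $10044$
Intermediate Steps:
$w{\left(R,c \right)} = 46 c + R c$ ($w{\left(R,c \right)} = R c + 46 c = 46 c + R c$)
$O^{2}{\left(3 \right)} w{\left(16,18 \right)} = \left(-3\right)^{2} \cdot 18 \left(46 + 16\right) = 9 \cdot 18 \cdot 62 = 9 \cdot 1116 = 10044$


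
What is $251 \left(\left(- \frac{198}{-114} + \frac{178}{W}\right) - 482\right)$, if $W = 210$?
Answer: $- \frac{240064934}{1995} \approx -1.2033 \cdot 10^{5}$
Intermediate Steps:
$251 \left(\left(- \frac{198}{-114} + \frac{178}{W}\right) - 482\right) = 251 \left(\left(- \frac{198}{-114} + \frac{178}{210}\right) - 482\right) = 251 \left(\left(\left(-198\right) \left(- \frac{1}{114}\right) + 178 \cdot \frac{1}{210}\right) - 482\right) = 251 \left(\left(\frac{33}{19} + \frac{89}{105}\right) - 482\right) = 251 \left(\frac{5156}{1995} - 482\right) = 251 \left(- \frac{956434}{1995}\right) = - \frac{240064934}{1995}$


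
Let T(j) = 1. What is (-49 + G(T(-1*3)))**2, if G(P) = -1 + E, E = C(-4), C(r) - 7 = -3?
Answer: 2116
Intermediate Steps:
C(r) = 4 (C(r) = 7 - 3 = 4)
E = 4
G(P) = 3 (G(P) = -1 + 4 = 3)
(-49 + G(T(-1*3)))**2 = (-49 + 3)**2 = (-46)**2 = 2116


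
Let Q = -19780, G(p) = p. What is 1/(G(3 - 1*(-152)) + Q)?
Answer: -1/19625 ≈ -5.0955e-5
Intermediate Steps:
1/(G(3 - 1*(-152)) + Q) = 1/((3 - 1*(-152)) - 19780) = 1/((3 + 152) - 19780) = 1/(155 - 19780) = 1/(-19625) = -1/19625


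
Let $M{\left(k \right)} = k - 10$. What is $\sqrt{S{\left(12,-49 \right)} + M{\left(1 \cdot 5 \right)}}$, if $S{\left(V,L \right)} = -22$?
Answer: $3 i \sqrt{3} \approx 5.1962 i$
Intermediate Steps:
$M{\left(k \right)} = -10 + k$ ($M{\left(k \right)} = k - 10 = -10 + k$)
$\sqrt{S{\left(12,-49 \right)} + M{\left(1 \cdot 5 \right)}} = \sqrt{-22 + \left(-10 + 1 \cdot 5\right)} = \sqrt{-22 + \left(-10 + 5\right)} = \sqrt{-22 - 5} = \sqrt{-27} = 3 i \sqrt{3}$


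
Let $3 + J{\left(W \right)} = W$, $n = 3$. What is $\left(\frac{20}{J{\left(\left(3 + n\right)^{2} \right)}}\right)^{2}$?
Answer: $\frac{400}{1089} \approx 0.36731$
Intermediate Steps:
$J{\left(W \right)} = -3 + W$
$\left(\frac{20}{J{\left(\left(3 + n\right)^{2} \right)}}\right)^{2} = \left(\frac{20}{-3 + \left(3 + 3\right)^{2}}\right)^{2} = \left(\frac{20}{-3 + 6^{2}}\right)^{2} = \left(\frac{20}{-3 + 36}\right)^{2} = \left(\frac{20}{33}\right)^{2} = \frac{400}{1089}$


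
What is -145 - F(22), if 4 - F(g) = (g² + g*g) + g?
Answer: 841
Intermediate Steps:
F(g) = 4 - g - 2*g² (F(g) = 4 - ((g² + g*g) + g) = 4 - ((g² + g²) + g) = 4 - (2*g² + g) = 4 - (g + 2*g²) = 4 + (-g - 2*g²) = 4 - g - 2*g²)
-145 - F(22) = -145 - (4 - 1*22 - 2*22²) = -145 - (4 - 22 - 2*484) = -145 - (4 - 22 - 968) = -145 - 1*(-986) = -145 + 986 = 841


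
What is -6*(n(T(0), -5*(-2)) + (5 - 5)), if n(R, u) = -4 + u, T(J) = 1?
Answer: -36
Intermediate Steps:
-6*(n(T(0), -5*(-2)) + (5 - 5)) = -6*((-4 - 5*(-2)) + (5 - 5)) = -6*((-4 + 10) + 0) = -6*(6 + 0) = -6*6 = -36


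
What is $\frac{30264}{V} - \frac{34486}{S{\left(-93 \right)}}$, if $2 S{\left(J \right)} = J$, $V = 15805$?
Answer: $\frac{1092917012}{1469865} \approx 743.55$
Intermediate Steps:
$S{\left(J \right)} = \frac{J}{2}$
$\frac{30264}{V} - \frac{34486}{S{\left(-93 \right)}} = \frac{30264}{15805} - \frac{34486}{\frac{1}{2} \left(-93\right)} = 30264 \cdot \frac{1}{15805} - \frac{34486}{- \frac{93}{2}} = \frac{30264}{15805} - - \frac{68972}{93} = \frac{30264}{15805} + \frac{68972}{93} = \frac{1092917012}{1469865}$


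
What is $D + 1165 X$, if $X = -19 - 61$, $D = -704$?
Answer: $-93904$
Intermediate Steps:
$X = -80$
$D + 1165 X = -704 + 1165 \left(-80\right) = -704 - 93200 = -93904$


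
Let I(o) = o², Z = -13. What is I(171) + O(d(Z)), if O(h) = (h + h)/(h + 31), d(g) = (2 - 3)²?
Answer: 467857/16 ≈ 29241.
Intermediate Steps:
d(g) = 1 (d(g) = (-1)² = 1)
O(h) = 2*h/(31 + h) (O(h) = (2*h)/(31 + h) = 2*h/(31 + h))
I(171) + O(d(Z)) = 171² + 2*1/(31 + 1) = 29241 + 2*1/32 = 29241 + 2*1*(1/32) = 29241 + 1/16 = 467857/16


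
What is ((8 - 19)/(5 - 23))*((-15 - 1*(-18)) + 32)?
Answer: 385/18 ≈ 21.389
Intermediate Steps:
((8 - 19)/(5 - 23))*((-15 - 1*(-18)) + 32) = (-11/(-18))*((-15 + 18) + 32) = (-11*(-1/18))*(3 + 32) = (11/18)*35 = 385/18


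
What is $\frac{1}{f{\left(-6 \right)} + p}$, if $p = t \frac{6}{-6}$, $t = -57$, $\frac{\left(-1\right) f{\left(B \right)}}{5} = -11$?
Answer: $\frac{1}{112} \approx 0.0089286$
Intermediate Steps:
$f{\left(B \right)} = 55$ ($f{\left(B \right)} = \left(-5\right) \left(-11\right) = 55$)
$p = 57$ ($p = - 57 \frac{6}{-6} = - 57 \cdot 6 \left(- \frac{1}{6}\right) = \left(-57\right) \left(-1\right) = 57$)
$\frac{1}{f{\left(-6 \right)} + p} = \frac{1}{55 + 57} = \frac{1}{112}$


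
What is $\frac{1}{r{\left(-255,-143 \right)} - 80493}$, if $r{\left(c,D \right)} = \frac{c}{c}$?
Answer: $- \frac{1}{80492} \approx -1.2424 \cdot 10^{-5}$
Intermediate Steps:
$r{\left(c,D \right)} = 1$
$\frac{1}{r{\left(-255,-143 \right)} - 80493} = \frac{1}{1 - 80493} = \frac{1}{-80492} = - \frac{1}{80492}$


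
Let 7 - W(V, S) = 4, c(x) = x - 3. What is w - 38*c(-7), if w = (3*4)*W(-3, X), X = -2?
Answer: 416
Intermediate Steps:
c(x) = -3 + x
W(V, S) = 3 (W(V, S) = 7 - 1*4 = 7 - 4 = 3)
w = 36 (w = (3*4)*3 = 12*3 = 36)
w - 38*c(-7) = 36 - 38*(-3 - 7) = 36 - 38*(-10) = 36 + 380 = 416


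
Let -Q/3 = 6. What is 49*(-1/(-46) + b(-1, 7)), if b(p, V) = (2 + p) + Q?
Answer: -38269/46 ≈ -831.93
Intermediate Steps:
Q = -18 (Q = -3*6 = -18)
b(p, V) = -16 + p (b(p, V) = (2 + p) - 18 = -16 + p)
49*(-1/(-46) + b(-1, 7)) = 49*(-1/(-46) + (-16 - 1)) = 49*(-1*(-1/46) - 17) = 49*(1/46 - 17) = 49*(-781/46) = -38269/46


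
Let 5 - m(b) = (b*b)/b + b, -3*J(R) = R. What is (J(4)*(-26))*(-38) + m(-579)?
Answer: -463/3 ≈ -154.33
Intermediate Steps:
J(R) = -R/3
m(b) = 5 - 2*b (m(b) = 5 - ((b*b)/b + b) = 5 - (b²/b + b) = 5 - (b + b) = 5 - 2*b)
(J(4)*(-26))*(-38) + m(-579) = (-⅓*4*(-26))*(-38) + (5 - 2*(-579)) = -4/3*(-26)*(-38) + (5 + 1158) = (104/3)*(-38) + 1163 = -3952/3 + 1163 = -463/3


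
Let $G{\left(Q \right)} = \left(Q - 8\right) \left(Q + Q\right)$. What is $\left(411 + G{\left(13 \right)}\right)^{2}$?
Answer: $292681$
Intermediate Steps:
$G{\left(Q \right)} = 2 Q \left(-8 + Q\right)$ ($G{\left(Q \right)} = \left(-8 + Q\right) 2 Q = 2 Q \left(-8 + Q\right)$)
$\left(411 + G{\left(13 \right)}\right)^{2} = \left(411 + 2 \cdot 13 \left(-8 + 13\right)\right)^{2} = \left(411 + 2 \cdot 13 \cdot 5\right)^{2} = \left(411 + 130\right)^{2} = 541^{2} = 292681$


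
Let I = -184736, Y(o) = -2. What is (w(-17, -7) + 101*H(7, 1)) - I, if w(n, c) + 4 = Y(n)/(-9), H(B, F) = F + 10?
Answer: 1672589/9 ≈ 1.8584e+5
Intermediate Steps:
H(B, F) = 10 + F
w(n, c) = -34/9 (w(n, c) = -4 - 2/(-9) = -4 - 2*(-⅑) = -4 + 2/9 = -34/9)
(w(-17, -7) + 101*H(7, 1)) - I = (-34/9 + 101*(10 + 1)) - 1*(-184736) = (-34/9 + 101*11) + 184736 = (-34/9 + 1111) + 184736 = 9965/9 + 184736 = 1672589/9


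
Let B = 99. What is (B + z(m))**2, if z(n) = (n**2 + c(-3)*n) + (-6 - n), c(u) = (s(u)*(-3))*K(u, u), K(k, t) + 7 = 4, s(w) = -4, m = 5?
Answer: 4489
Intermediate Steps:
K(k, t) = -3 (K(k, t) = -7 + 4 = -3)
c(u) = -36 (c(u) = -4*(-3)*(-3) = 12*(-3) = -36)
z(n) = -6 + n**2 - 37*n (z(n) = (n**2 - 36*n) + (-6 - n) = -6 + n**2 - 37*n)
(B + z(m))**2 = (99 + (-6 + 5**2 - 37*5))**2 = (99 + (-6 + 25 - 185))**2 = (99 - 166)**2 = (-67)**2 = 4489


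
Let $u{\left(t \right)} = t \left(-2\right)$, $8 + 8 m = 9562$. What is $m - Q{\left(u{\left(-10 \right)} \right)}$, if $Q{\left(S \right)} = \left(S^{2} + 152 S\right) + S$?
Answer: $- \frac{9063}{4} \approx -2265.8$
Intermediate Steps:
$m = \frac{4777}{4}$ ($m = -1 + \frac{1}{8} \cdot 9562 = -1 + \frac{4781}{4} = \frac{4777}{4} \approx 1194.3$)
$u{\left(t \right)} = - 2 t$
$Q{\left(S \right)} = S^{2} + 153 S$
$m - Q{\left(u{\left(-10 \right)} \right)} = \frac{4777}{4} - \left(-2\right) \left(-10\right) \left(153 - -20\right) = \frac{4777}{4} - 20 \left(153 + 20\right) = \frac{4777}{4} - 20 \cdot 173 = \frac{4777}{4} - 3460 = - \frac{9063}{4}$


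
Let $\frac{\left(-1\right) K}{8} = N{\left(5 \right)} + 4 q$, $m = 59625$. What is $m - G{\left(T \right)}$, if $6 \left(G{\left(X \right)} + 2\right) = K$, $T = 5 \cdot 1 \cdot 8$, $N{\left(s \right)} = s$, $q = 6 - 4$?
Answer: $\frac{178933}{3} \approx 59644.0$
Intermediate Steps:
$q = 2$
$K = -104$ ($K = - 8 \left(5 + 4 \cdot 2\right) = - 8 \left(5 + 8\right) = \left(-8\right) 13 = -104$)
$T = 40$ ($T = 5 \cdot 8 = 40$)
$G{\left(X \right)} = - \frac{58}{3}$ ($G{\left(X \right)} = -2 + \frac{1}{6} \left(-104\right) = -2 - \frac{52}{3} = - \frac{58}{3}$)
$m - G{\left(T \right)} = 59625 - - \frac{58}{3} = 59625 + \frac{58}{3} = \frac{178933}{3}$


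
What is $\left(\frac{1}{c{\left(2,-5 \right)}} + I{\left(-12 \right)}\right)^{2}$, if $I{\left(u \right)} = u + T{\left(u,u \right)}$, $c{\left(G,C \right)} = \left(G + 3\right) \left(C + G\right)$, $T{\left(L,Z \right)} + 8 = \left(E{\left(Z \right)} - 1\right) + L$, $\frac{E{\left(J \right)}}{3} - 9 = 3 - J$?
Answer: $\frac{341056}{225} \approx 1515.8$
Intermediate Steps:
$E{\left(J \right)} = 36 - 3 J$ ($E{\left(J \right)} = 27 + 3 \left(3 - J\right) = 27 - \left(-9 + 3 J\right) = 36 - 3 J$)
$T{\left(L,Z \right)} = 27 + L - 3 Z$ ($T{\left(L,Z \right)} = -8 - \left(-35 - L + 3 Z\right) = -8 + \left(35 + L - 3 Z\right) = 27 + L - 3 Z$)
$c{\left(G,C \right)} = \left(3 + G\right) \left(C + G\right)$
$I{\left(u \right)} = 27 - u$ ($I{\left(u \right)} = u + \left(27 + u - 3 u\right) = u - \left(-27 + 2 u\right) = 27 - u$)
$\left(\frac{1}{c{\left(2,-5 \right)}} + I{\left(-12 \right)}\right)^{2} = \left(\frac{1}{2^{2} + 3 \left(-5\right) + 3 \cdot 2 - 10} + \left(27 - -12\right)\right)^{2} = \left(\frac{1}{4 - 15 + 6 - 10} + \left(27 + 12\right)\right)^{2} = \left(\frac{1}{-15} + 39\right)^{2} = \left(- \frac{1}{15} + 39\right)^{2} = \left(\frac{584}{15}\right)^{2} = \frac{341056}{225}$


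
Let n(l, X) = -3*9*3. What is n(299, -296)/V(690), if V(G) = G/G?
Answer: -81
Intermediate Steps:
n(l, X) = -81 (n(l, X) = -27*3 = -81)
V(G) = 1
n(299, -296)/V(690) = -81/1 = -81*1 = -81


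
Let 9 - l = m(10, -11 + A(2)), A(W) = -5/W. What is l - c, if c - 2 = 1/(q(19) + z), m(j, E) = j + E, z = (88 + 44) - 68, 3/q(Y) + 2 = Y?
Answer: 22877/2182 ≈ 10.484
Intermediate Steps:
q(Y) = 3/(-2 + Y)
z = 64 (z = 132 - 68 = 64)
m(j, E) = E + j
c = 2199/1091 (c = 2 + 1/(3/(-2 + 19) + 64) = 2 + 1/(3/17 + 64) = 2 + 1/(1091/17) = 2 + 17/1091 = 2199/1091 ≈ 2.0156)
l = 25/2 (l = 9 - ((-11 - 5/2) + 10) = 9 - (-27/2 + 10) = 9 - 1*(-7/2) = 9 + 7/2 = 25/2 ≈ 12.500)
l - c = 25/2 - 1*2199/1091 = 25/2 - 2199/1091 = 22877/2182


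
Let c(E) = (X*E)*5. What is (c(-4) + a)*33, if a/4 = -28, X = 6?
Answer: -7656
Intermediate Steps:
a = -112 (a = 4*(-28) = -112)
c(E) = 30*E (c(E) = (6*E)*5 = 30*E)
(c(-4) + a)*33 = (30*(-4) - 112)*33 = (-120 - 112)*33 = -232*33 = -7656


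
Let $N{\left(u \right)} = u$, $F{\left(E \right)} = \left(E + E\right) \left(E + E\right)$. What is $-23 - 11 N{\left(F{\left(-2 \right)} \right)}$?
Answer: $-199$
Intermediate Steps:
$F{\left(E \right)} = 4 E^{2}$ ($F{\left(E \right)} = 2 E 2 E = 4 E^{2}$)
$-23 - 11 N{\left(F{\left(-2 \right)} \right)} = -23 - 11 \cdot 4 \left(-2\right)^{2} = -23 - 11 \cdot 4 \cdot 4 = -23 - 176 = -199$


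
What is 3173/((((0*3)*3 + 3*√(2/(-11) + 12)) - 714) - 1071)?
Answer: -218603/122973 - 167*√1430/614865 ≈ -1.7879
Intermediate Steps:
3173/((((0*3)*3 + 3*√(2/(-11) + 12)) - 714) - 1071) = 3173/(((0*3 + 3*√(2*(-1/11) + 12)) - 714) - 1071) = 3173/(((0 + 3*√(-2/11 + 12)) - 714) - 1071) = 3173/(((0 + 3*√(130/11)) - 714) - 1071) = 3173/(((0 + 3*(√1430/11)) - 714) - 1071) = 3173/(((0 + 3*√1430/11) - 714) - 1071) = 3173/((3*√1430/11 - 714) - 1071) = 3173/((-714 + 3*√1430/11) - 1071) = 3173/(-1785 + 3*√1430/11)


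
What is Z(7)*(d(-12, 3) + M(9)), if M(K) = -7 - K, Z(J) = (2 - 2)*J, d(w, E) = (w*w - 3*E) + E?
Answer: 0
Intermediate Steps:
d(w, E) = w**2 - 2*E (d(w, E) = (w**2 - 3*E) + E = w**2 - 2*E)
Z(J) = 0 (Z(J) = 0*J = 0)
Z(7)*(d(-12, 3) + M(9)) = 0*(((-12)**2 - 2*3) + (-7 - 1*9)) = 0*((144 - 6) + (-7 - 9)) = 0*(138 - 16) = 0*122 = 0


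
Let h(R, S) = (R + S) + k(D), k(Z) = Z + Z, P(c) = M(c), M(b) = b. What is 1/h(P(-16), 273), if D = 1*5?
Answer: 1/267 ≈ 0.0037453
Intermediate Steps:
P(c) = c
D = 5
k(Z) = 2*Z
h(R, S) = 10 + R + S (h(R, S) = (R + S) + 2*5 = (R + S) + 10 = 10 + R + S)
1/h(P(-16), 273) = 1/(10 - 16 + 273) = 1/267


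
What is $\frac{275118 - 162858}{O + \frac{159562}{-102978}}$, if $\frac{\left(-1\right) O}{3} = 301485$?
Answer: $- \frac{1445038785}{11642390819} \approx -0.12412$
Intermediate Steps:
$O = -904455$ ($O = \left(-3\right) 301485 = -904455$)
$\frac{275118 - 162858}{O + \frac{159562}{-102978}} = \frac{275118 - 162858}{-904455 + \frac{159562}{-102978}} = \frac{112260}{-904455 + 159562 \left(- \frac{1}{102978}\right)} = \frac{112260}{-904455 - \frac{79781}{51489}} = \frac{112260}{- \frac{46569563276}{51489}} = 112260 \left(- \frac{51489}{46569563276}\right) = - \frac{1445038785}{11642390819}$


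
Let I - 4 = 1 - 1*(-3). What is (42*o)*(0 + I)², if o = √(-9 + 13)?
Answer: 5376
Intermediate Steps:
I = 8 (I = 4 + (1 - 1*(-3)) = 4 + (1 + 3) = 4 + 4 = 8)
o = 2 (o = √4 = 2)
(42*o)*(0 + I)² = (42*2)*(0 + 8)² = 84*8² = 84*64 = 5376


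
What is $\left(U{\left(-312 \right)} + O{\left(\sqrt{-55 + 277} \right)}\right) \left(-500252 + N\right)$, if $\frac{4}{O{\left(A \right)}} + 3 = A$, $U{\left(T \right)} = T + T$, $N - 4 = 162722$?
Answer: $\frac{14952401800}{71} - \frac{1350104 \sqrt{222}}{213} \approx 2.105 \cdot 10^{8}$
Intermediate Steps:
$N = 162726$ ($N = 4 + 162722 = 162726$)
$U{\left(T \right)} = 2 T$
$O{\left(A \right)} = \frac{4}{-3 + A}$
$\left(U{\left(-312 \right)} + O{\left(\sqrt{-55 + 277} \right)}\right) \left(-500252 + N\right) = \left(2 \left(-312\right) + \frac{4}{-3 + \sqrt{-55 + 277}}\right) \left(-500252 + 162726\right) = \left(-624 + \frac{4}{-3 + \sqrt{222}}\right) \left(-337526\right) = 210616224 - \frac{1350104}{-3 + \sqrt{222}}$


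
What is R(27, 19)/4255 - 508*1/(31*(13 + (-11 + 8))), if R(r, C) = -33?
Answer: -217177/131905 ≈ -1.6465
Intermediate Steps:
R(27, 19)/4255 - 508*1/(31*(13 + (-11 + 8))) = -33/4255 - 508*1/(31*(13 + (-11 + 8))) = -33*1/4255 - 508*1/(31*(13 - 3)) = -33/4255 - 508/(31*10) = -33/4255 - 508/310 = -33/4255 - 508*1/310 = -33/4255 - 254/155 = -217177/131905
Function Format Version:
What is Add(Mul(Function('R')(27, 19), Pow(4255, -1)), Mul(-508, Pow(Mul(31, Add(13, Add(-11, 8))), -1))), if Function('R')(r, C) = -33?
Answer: Rational(-217177, 131905) ≈ -1.6465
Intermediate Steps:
Add(Mul(Function('R')(27, 19), Pow(4255, -1)), Mul(-508, Pow(Mul(31, Add(13, Add(-11, 8))), -1))) = Add(Mul(-33, Pow(4255, -1)), Mul(-508, Pow(Mul(31, Add(13, Add(-11, 8))), -1))) = Add(Mul(-33, Rational(1, 4255)), Mul(-508, Pow(Mul(31, Add(13, -3)), -1))) = Add(Rational(-33, 4255), Mul(-508, Pow(Mul(31, 10), -1))) = Add(Rational(-33, 4255), Mul(-508, Pow(310, -1))) = Add(Rational(-33, 4255), Mul(-508, Rational(1, 310))) = Add(Rational(-33, 4255), Rational(-254, 155)) = Rational(-217177, 131905)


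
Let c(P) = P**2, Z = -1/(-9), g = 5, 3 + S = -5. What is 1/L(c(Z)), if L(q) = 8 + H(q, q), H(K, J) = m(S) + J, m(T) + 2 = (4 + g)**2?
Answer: 81/7048 ≈ 0.011493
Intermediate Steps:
S = -8 (S = -3 - 5 = -8)
m(T) = 79 (m(T) = -2 + (4 + 5)**2 = -2 + 9**2 = -2 + 81 = 79)
Z = 1/9 (Z = -1*(-1/9) = 1/9 ≈ 0.11111)
H(K, J) = 79 + J
L(q) = 87 + q (L(q) = 8 + (79 + q) = 87 + q)
1/L(c(Z)) = 1/(87 + (1/9)**2) = 1/(87 + 1/81) = 1/(7048/81) = 81/7048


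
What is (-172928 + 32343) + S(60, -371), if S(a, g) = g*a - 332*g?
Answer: -39673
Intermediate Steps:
S(a, g) = -332*g + a*g (S(a, g) = a*g - 332*g = -332*g + a*g)
(-172928 + 32343) + S(60, -371) = (-172928 + 32343) - 371*(-332 + 60) = -140585 - 371*(-272) = -140585 + 100912 = -39673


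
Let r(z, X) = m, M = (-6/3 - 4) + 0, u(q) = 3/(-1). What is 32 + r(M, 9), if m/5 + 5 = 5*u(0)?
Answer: -68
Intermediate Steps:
u(q) = -3 (u(q) = 3*(-1) = -3)
M = -6 (M = (-6*⅓ - 4) + 0 = (-2 - 4) + 0 = -6 + 0 = -6)
m = -100 (m = -25 + 5*(5*(-3)) = -25 + 5*(-15) = -25 - 75 = -100)
r(z, X) = -100
32 + r(M, 9) = 32 - 100 = -68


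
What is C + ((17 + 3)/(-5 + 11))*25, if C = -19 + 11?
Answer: 226/3 ≈ 75.333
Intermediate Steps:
C = -8
C + ((17 + 3)/(-5 + 11))*25 = -8 + ((17 + 3)/(-5 + 11))*25 = -8 + (20/6)*25 = -8 + (20*(⅙))*25 = -8 + (10/3)*25 = -8 + 250/3 = 226/3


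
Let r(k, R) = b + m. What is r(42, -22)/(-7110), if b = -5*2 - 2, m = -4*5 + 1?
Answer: 31/7110 ≈ 0.0043601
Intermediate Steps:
m = -19 (m = -20 + 1 = -19)
b = -12 (b = -10 - 2 = -12)
r(k, R) = -31 (r(k, R) = -12 - 19 = -31)
r(42, -22)/(-7110) = -31/(-7110) = -31*(-1/7110) = 31/7110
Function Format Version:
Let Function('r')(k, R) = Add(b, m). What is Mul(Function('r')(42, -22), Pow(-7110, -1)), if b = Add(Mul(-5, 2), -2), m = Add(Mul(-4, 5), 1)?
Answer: Rational(31, 7110) ≈ 0.0043601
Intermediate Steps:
m = -19 (m = Add(-20, 1) = -19)
b = -12 (b = Add(-10, -2) = -12)
Function('r')(k, R) = -31 (Function('r')(k, R) = Add(-12, -19) = -31)
Mul(Function('r')(42, -22), Pow(-7110, -1)) = Mul(-31, Pow(-7110, -1)) = Mul(-31, Rational(-1, 7110)) = Rational(31, 7110)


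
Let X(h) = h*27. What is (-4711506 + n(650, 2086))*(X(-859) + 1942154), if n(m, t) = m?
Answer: -9039948940616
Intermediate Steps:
X(h) = 27*h
(-4711506 + n(650, 2086))*(X(-859) + 1942154) = (-4711506 + 650)*(27*(-859) + 1942154) = -4710856*(-23193 + 1942154) = -4710856*1918961 = -9039948940616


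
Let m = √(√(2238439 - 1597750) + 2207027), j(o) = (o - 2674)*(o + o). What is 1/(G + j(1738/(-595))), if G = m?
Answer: 1/(5536461568/354025 + √(2207027 + √640689)) ≈ 5.8396e-5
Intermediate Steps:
j(o) = 2*o*(-2674 + o) (j(o) = (-2674 + o)*(2*o) = 2*o*(-2674 + o))
m = √(2207027 + √640689) (m = √(√640689 + 2207027) = √(2207027 + √640689) ≈ 1485.9)
G = √(2207027 + √640689) ≈ 1485.9
1/(G + j(1738/(-595))) = 1/(√(2207027 + √640689) + 2*(1738/(-595))*(-2674 + 1738/(-595))) = 1/(√(2207027 + √640689) + 2*(1738*(-1/595))*(-2674 + 1738*(-1/595))) = 1/(√(2207027 + √640689) + 2*(-1738/595)*(-2674 - 1738/595)) = 1/(√(2207027 + √640689) + 2*(-1738/595)*(-1592768/595)) = 1/(√(2207027 + √640689) + 5536461568/354025) = 1/(5536461568/354025 + √(2207027 + √640689))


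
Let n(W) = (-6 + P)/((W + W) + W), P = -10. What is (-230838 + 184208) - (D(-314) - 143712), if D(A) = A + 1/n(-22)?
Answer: 779135/8 ≈ 97392.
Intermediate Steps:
n(W) = -16/(3*W) (n(W) = (-6 - 10)/((W + W) + W) = -16/(2*W + W) = -16*1/(3*W) = -16/(3*W))
D(A) = 33/8 + A (D(A) = A + 1/(-16/3/(-22)) = A + 1/(-16/3*(-1/22)) = A + 1/(8/33) = A + 33/8 = 33/8 + A)
(-230838 + 184208) - (D(-314) - 143712) = (-230838 + 184208) - ((33/8 - 314) - 143712) = -46630 - (-2479/8 - 143712) = -46630 - 1*(-1152175/8) = -46630 + 1152175/8 = 779135/8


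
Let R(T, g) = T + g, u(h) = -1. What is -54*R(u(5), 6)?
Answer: -270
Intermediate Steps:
-54*R(u(5), 6) = -54*(-1 + 6) = -54*5 = -270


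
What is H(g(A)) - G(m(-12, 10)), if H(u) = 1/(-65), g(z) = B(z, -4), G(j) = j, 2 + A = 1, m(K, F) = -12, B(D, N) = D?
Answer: 779/65 ≈ 11.985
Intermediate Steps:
A = -1 (A = -2 + 1 = -1)
g(z) = z
H(u) = -1/65
H(g(A)) - G(m(-12, 10)) = -1/65 - 1*(-12) = -1/65 + 12 = 779/65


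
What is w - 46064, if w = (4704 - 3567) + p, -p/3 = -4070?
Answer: -32717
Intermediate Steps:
p = 12210 (p = -3*(-4070) = 12210)
w = 13347 (w = (4704 - 3567) + 12210 = 1137 + 12210 = 13347)
w - 46064 = 13347 - 46064 = -32717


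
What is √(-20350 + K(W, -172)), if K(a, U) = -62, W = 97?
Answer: 54*I*√7 ≈ 142.87*I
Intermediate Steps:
√(-20350 + K(W, -172)) = √(-20350 - 62) = √(-20412) = 54*I*√7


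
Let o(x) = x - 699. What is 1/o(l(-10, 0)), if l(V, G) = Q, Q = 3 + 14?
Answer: -1/682 ≈ -0.0014663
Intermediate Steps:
Q = 17
l(V, G) = 17
o(x) = -699 + x
1/o(l(-10, 0)) = 1/(-699 + 17) = 1/(-682) = -1/682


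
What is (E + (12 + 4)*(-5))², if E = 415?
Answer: 112225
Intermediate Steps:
(E + (12 + 4)*(-5))² = (415 + (12 + 4)*(-5))² = (415 + 16*(-5))² = (415 - 80)² = 335² = 112225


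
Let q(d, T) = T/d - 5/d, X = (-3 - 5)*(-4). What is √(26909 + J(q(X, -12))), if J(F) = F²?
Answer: √27555105/32 ≈ 164.04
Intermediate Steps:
X = 32 (X = -8*(-4) = 32)
q(d, T) = -5/d + T/d
√(26909 + J(q(X, -12))) = √(26909 + ((-5 - 12)/32)²) = √(26909 + ((1/32)*(-17))²) = √(26909 + (-17/32)²) = √(26909 + 289/1024) = √(27555105/1024) = √27555105/32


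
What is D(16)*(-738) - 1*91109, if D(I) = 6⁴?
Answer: -1047557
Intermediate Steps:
D(I) = 1296
D(16)*(-738) - 1*91109 = 1296*(-738) - 1*91109 = -956448 - 91109 = -1047557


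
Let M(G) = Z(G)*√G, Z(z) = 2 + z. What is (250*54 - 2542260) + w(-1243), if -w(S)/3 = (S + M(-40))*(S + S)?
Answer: -11799054 - 566808*I*√10 ≈ -1.1799e+7 - 1.7924e+6*I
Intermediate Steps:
M(G) = √G*(2 + G) (M(G) = (2 + G)*√G = √G*(2 + G))
w(S) = -6*S*(S - 76*I*√10) (w(S) = -3*(S + √(-40)*(2 - 40))*(S + S) = -3*(S + (2*I*√10)*(-38))*2*S = -3*(S - 76*I*√10)*2*S = -6*S*(S - 76*I*√10))
(250*54 - 2542260) + w(-1243) = (250*54 - 2542260) + 6*(-1243)*(-1*(-1243) + 76*I*√10) = (13500 - 2542260) + 6*(-1243)*(1243 + 76*I*√10) = -2528760 + (-9270294 - 566808*I*√10) = -11799054 - 566808*I*√10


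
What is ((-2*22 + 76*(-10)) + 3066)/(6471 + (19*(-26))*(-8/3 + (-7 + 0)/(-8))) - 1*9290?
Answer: -820029026/88273 ≈ -9289.7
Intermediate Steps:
((-2*22 + 76*(-10)) + 3066)/(6471 + (19*(-26))*(-8/3 + (-7 + 0)/(-8))) - 1*9290 = ((-44 - 760) + 3066)/(6471 - 494*(-8*1/3 - 7*(-1/8))) - 9290 = (-804 + 3066)/(6471 - 494*(-8/3 + 7/8)) - 9290 = 2262/(6471 - 494*(-43/24)) - 9290 = 2262/(6471 + 10621/12) - 9290 = 2262/(88273/12) - 9290 = 2262*(12/88273) - 9290 = 27144/88273 - 9290 = -820029026/88273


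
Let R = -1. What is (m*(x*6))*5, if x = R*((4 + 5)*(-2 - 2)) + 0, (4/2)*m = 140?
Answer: 75600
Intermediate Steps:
m = 70 (m = (1/2)*140 = 70)
x = 36 (x = -(4 + 5)*(-2 - 2) + 0 = -9*(-4) + 0 = -1*(-36) + 0 = 36 + 0 = 36)
(m*(x*6))*5 = (70*(36*6))*5 = (70*216)*5 = 15120*5 = 75600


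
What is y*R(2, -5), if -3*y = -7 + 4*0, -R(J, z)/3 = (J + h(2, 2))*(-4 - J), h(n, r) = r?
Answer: 168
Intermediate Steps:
R(J, z) = -3*(-4 - J)*(2 + J) (R(J, z) = -3*(J + 2)*(-4 - J) = -3*(2 + J)*(-4 - J) = -3*(-4 - J)*(2 + J))
y = 7/3 (y = -(-7 + 4*0)/3 = -(-7 + 0)/3 = -1/3*(-7) = 7/3 ≈ 2.3333)
y*R(2, -5) = 7*(24 + 3*2**2 + 18*2)/3 = 7*(24 + 3*4 + 36)/3 = 7*(24 + 12 + 36)/3 = (7/3)*72 = 168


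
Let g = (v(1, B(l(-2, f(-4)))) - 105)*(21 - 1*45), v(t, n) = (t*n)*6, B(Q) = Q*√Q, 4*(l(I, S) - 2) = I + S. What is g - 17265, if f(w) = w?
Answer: -14745 - 36*√2 ≈ -14796.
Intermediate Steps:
l(I, S) = 2 + I/4 + S/4 (l(I, S) = 2 + (I + S)/4 = 2 + (I/4 + S/4) = 2 + I/4 + S/4)
B(Q) = Q^(3/2)
v(t, n) = 6*n*t (v(t, n) = (n*t)*6 = 6*n*t)
g = 2520 - 36*√2 (g = (6*(2 + (¼)*(-2) + (¼)*(-4))^(3/2)*1 - 105)*(21 - 1*45) = (6*(2 - ½ - 1)^(3/2)*1 - 105)*(21 - 45) = (6*(½)^(3/2)*1 - 105)*(-24) = (6*(√2/4)*1 - 105)*(-24) = (3*√2/2 - 105)*(-24) = (-105 + 3*√2/2)*(-24) = 2520 - 36*√2 ≈ 2469.1)
g - 17265 = (2520 - 36*√2) - 17265 = -14745 - 36*√2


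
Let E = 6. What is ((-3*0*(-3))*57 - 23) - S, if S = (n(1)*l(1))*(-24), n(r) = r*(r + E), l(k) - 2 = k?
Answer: 481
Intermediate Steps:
l(k) = 2 + k
n(r) = r*(6 + r) (n(r) = r*(r + 6) = r*(6 + r))
S = -504 (S = ((1*(6 + 1))*(2 + 1))*(-24) = ((1*7)*3)*(-24) = (7*3)*(-24) = 21*(-24) = -504)
((-3*0*(-3))*57 - 23) - S = ((-3*0*(-3))*57 - 23) - 1*(-504) = ((0*(-3))*57 - 23) + 504 = (0*57 - 23) + 504 = (0 - 23) + 504 = -23 + 504 = 481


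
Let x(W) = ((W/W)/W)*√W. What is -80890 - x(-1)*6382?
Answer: -80890 + 6382*I ≈ -80890.0 + 6382.0*I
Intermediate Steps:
x(W) = W^(-½) (x(W) = (1/W)*√W = √W/W = W^(-½))
-80890 - x(-1)*6382 = -80890 - 6382/√(-1) = -80890 - (-I)*6382 = -80890 - (-6382)*I = -80890 + 6382*I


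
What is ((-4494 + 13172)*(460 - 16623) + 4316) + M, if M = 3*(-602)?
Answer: -140260004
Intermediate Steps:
M = -1806
((-4494 + 13172)*(460 - 16623) + 4316) + M = ((-4494 + 13172)*(460 - 16623) + 4316) - 1806 = (8678*(-16163) + 4316) - 1806 = (-140262514 + 4316) - 1806 = -140258198 - 1806 = -140260004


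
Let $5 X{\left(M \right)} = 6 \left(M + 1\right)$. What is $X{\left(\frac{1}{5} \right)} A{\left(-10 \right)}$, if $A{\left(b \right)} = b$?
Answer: $- \frac{72}{5} \approx -14.4$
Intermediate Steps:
$X{\left(M \right)} = \frac{6}{5} + \frac{6 M}{5}$ ($X{\left(M \right)} = \frac{6 \left(M + 1\right)}{5} = \frac{6 \left(1 + M\right)}{5} = \frac{6 + 6 M}{5} = \frac{6}{5} + \frac{6 M}{5}$)
$X{\left(\frac{1}{5} \right)} A{\left(-10 \right)} = \left(\frac{6}{5} + \frac{6}{5 \cdot 5}\right) \left(-10\right) = \left(\frac{6}{5} + \frac{6}{5} \cdot \frac{1}{5}\right) \left(-10\right) = \left(\frac{6}{5} + \frac{6}{25}\right) \left(-10\right) = \frac{36}{25} \left(-10\right) = - \frac{72}{5}$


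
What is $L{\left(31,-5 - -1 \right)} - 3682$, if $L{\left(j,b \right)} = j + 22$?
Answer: $-3629$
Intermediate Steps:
$L{\left(j,b \right)} = 22 + j$
$L{\left(31,-5 - -1 \right)} - 3682 = \left(22 + 31\right) - 3682 = 53 - 3682 = -3629$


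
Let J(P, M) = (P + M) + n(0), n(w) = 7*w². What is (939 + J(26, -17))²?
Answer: 898704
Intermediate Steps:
J(P, M) = M + P (J(P, M) = (P + M) + 7*0² = (M + P) + 7*0 = (M + P) + 0 = M + P)
(939 + J(26, -17))² = (939 + (-17 + 26))² = (939 + 9)² = 948² = 898704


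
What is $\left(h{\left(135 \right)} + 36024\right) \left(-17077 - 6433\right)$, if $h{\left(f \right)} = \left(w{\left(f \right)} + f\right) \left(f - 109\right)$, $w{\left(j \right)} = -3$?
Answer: $-927610560$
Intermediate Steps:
$h{\left(f \right)} = \left(-109 + f\right) \left(-3 + f\right)$ ($h{\left(f \right)} = \left(-3 + f\right) \left(f - 109\right) = \left(-3 + f\right) \left(-109 + f\right) = \left(-109 + f\right) \left(-3 + f\right)$)
$\left(h{\left(135 \right)} + 36024\right) \left(-17077 - 6433\right) = \left(\left(327 + 135^{2} - 15120\right) + 36024\right) \left(-17077 - 6433\right) = \left(\left(327 + 18225 - 15120\right) + 36024\right) \left(-23510\right) = \left(3432 + 36024\right) \left(-23510\right) = 39456 \left(-23510\right) = -927610560$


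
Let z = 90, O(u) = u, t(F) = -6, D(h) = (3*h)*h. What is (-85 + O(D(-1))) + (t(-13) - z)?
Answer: -178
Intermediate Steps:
D(h) = 3*h²
(-85 + O(D(-1))) + (t(-13) - z) = (-85 + 3*(-1)²) + (-6 - 1*90) = (-85 + 3*1) + (-6 - 90) = (-85 + 3) - 96 = -82 - 96 = -178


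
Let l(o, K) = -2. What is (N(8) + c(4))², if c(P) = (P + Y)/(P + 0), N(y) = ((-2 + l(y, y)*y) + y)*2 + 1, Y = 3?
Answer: 4761/16 ≈ 297.56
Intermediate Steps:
N(y) = -3 - 2*y (N(y) = ((-2 - 2*y) + y)*2 + 1 = (-2 - y)*2 + 1 = (-4 - 2*y) + 1 = -3 - 2*y)
c(P) = (3 + P)/P (c(P) = (P + 3)/(P + 0) = (3 + P)/P)
(N(8) + c(4))² = ((-3 - 2*8) + (3 + 4)/4)² = ((-3 - 16) + (¼)*7)² = (-19 + 7/4)² = (-69/4)² = 4761/16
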